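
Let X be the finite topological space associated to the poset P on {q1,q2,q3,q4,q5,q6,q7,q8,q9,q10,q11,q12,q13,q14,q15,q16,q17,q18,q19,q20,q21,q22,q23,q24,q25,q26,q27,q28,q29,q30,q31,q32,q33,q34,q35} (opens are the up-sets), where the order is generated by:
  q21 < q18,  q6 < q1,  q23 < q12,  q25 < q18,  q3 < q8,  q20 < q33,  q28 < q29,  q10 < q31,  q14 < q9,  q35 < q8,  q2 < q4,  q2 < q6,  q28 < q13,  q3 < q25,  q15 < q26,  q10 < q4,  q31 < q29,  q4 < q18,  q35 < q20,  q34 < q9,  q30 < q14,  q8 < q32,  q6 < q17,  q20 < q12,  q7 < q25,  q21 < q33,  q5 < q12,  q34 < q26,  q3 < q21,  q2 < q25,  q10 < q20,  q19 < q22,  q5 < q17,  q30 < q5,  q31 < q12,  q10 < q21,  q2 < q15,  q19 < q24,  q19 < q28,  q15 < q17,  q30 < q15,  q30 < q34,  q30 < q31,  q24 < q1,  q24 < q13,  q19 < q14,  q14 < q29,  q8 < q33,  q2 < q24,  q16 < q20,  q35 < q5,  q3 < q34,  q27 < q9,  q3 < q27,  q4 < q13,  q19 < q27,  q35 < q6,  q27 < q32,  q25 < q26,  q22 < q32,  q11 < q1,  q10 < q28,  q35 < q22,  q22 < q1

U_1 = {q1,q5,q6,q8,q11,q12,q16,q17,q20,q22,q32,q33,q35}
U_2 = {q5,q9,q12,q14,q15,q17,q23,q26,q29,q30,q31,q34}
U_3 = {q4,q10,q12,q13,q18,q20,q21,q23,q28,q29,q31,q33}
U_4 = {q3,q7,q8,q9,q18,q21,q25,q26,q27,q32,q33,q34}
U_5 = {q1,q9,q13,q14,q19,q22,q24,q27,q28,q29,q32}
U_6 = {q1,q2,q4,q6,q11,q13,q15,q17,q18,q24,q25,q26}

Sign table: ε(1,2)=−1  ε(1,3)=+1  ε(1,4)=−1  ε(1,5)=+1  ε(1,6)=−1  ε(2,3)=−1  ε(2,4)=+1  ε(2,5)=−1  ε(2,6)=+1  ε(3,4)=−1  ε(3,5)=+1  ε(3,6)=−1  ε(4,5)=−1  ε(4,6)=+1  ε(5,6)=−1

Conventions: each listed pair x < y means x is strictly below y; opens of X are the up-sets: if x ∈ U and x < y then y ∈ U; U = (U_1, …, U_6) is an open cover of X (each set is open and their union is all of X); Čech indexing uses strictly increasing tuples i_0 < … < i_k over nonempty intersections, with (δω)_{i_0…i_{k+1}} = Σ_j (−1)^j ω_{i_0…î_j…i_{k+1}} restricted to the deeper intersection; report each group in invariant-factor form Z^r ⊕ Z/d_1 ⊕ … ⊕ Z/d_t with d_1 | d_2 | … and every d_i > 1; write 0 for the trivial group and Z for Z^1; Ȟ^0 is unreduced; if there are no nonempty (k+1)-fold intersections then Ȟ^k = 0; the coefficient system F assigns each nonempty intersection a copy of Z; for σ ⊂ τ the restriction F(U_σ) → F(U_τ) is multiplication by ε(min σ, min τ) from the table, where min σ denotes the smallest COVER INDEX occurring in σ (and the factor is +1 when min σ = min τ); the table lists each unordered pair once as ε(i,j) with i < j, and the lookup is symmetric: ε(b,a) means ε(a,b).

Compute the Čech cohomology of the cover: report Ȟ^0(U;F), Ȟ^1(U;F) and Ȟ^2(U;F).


Ȟ^0 ≅ Z, Ȟ^1 ≅ 0, Ȟ^2 ≅ Z/2

cover nerve:
  U12={q5,q12,q17} U13={q12,q20,q33} U14={q8,q32,q33} U15={q1,q22,q32} U16={q1,q6,q11,q17} U23={q12,q23,q29,q31} U24={q9,q26,q34} U25={q9,q14,q29} U26={q15,q17,q26} U34={q18,q21,q33} U35={q13,q28,q29} U36={q4,q13,q18} U45={q9,q27,q32} U46={q18,q25,q26} U56={q1,q13,q24}
  U123={q12} U126={q17} U134={q33} U145={q32} U156={q1} U235={q29} U245={q9} U246={q26} U346={q18} U356={q13}
C dims 6,15,10; δ0: rk 5, SNF 1^5; δ1: rk 10, SNF 1^9·2
Ȟ^0: (6−5)−0=1 ⇒ Z
Ȟ^1: (15−10)−5=0 ⇒ 0
Ȟ^2: (10−0)−10=0 plus torsion [2] ⇒ Z/2


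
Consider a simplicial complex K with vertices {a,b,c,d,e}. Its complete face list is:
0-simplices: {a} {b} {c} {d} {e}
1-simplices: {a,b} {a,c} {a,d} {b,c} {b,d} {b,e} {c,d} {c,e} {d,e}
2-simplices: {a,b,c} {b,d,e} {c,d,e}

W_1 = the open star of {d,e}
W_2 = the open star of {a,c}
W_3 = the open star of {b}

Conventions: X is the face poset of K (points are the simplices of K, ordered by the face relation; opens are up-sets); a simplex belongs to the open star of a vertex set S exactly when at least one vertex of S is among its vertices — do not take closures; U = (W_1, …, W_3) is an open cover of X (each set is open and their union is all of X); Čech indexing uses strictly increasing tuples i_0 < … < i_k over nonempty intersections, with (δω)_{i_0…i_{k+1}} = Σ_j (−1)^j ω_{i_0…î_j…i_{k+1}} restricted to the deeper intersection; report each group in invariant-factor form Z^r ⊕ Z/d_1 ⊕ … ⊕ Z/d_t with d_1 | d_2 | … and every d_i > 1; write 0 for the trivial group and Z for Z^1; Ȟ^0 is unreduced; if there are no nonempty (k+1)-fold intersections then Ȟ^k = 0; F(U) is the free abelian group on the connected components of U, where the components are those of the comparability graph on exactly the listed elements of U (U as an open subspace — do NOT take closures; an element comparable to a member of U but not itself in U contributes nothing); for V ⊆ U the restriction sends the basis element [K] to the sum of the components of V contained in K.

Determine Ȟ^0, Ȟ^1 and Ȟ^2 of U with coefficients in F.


Ȟ^0 ≅ Z, Ȟ^1 ≅ Z^2 and Ȟ^2 ≅ 0

nonempty intersections:
  W1={{d},{e},{a,d},{b,d},{b,e},{c,d},{c,e},{d,e},{b,d,e},{c,d,e}} W2={{a},{c},{a,b},{a,c},{a,d},{b,c},{c,d},{c,e},{a,b,c},{c,d,e}} W3={{b},{a,b},{b,c},{b,d},{b,e},{a,b,c},{b,d,e}}
  W12={{a,d},{c,d},{c,e},{c,d,e}} W13={{b,d},{b,e},{b,d,e}} W23={{a,b},{b,c},{a,b,c}}
components per intersection:
  W1: {{d},{e},{a,d},{b,d},{b,e},{c,d},{c,e},{d,e},{b,d,e},{c,d,e}}
  W2: {{a},{c},{a,b},{a,c},{a,d},{b,c},{c,d},{c,e},{a,b,c},{c,d,e}}
  W3: {{b},{a,b},{b,c},{b,d},{b,e},{a,b,c},{b,d,e}}
  W12: {{a,d}} {{c,d},{c,e},{c,d,e}}
  W13: {{b,d},{b,e},{b,d,e}}
  W23: {{a,b},{b,c},{a,b,c}}
C dims 3,4; δ0: rk 2, SNF 1^2
Ȟ^0: (3−2)−0=1 ⇒ Z
Ȟ^1: (4−0)−2=2 ⇒ Z^2
Ȟ^2: (0−0)−0=0 ⇒ 0


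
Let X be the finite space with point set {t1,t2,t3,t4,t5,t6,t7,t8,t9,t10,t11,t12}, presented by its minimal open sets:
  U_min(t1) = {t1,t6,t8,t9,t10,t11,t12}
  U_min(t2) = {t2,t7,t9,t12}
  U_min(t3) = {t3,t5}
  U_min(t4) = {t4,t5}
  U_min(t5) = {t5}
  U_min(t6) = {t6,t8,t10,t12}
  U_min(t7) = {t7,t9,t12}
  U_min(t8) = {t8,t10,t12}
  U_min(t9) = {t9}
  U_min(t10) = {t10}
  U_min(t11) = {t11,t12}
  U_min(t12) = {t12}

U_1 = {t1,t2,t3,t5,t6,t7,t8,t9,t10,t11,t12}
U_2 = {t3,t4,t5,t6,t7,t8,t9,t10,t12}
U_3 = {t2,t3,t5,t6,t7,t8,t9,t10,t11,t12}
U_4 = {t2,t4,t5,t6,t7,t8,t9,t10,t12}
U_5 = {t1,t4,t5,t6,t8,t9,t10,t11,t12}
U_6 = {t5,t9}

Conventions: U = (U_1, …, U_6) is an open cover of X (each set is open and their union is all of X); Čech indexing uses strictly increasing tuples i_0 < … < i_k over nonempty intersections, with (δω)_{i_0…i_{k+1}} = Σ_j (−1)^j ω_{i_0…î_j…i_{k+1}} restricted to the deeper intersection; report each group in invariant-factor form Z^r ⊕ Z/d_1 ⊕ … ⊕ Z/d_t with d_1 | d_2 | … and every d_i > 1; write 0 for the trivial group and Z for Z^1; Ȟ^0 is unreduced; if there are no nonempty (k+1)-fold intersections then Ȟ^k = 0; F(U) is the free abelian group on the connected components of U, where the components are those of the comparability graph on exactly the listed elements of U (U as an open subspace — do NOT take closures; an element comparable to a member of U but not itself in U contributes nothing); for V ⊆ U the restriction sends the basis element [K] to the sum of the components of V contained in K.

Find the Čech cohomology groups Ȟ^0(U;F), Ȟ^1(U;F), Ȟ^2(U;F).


intersection data:
  U12={t3,t5,t6,t7,t8,t9,t10,t12} U13={t2,t3,t5,t6,t7,t8,t9,t10,t11,t12} U14={t2,t5,t6,t7,t8,t9,t10,t12} U15={t1,t5,t6,t8,t9,t10,t11,t12} U16={t5,t9} U23={t3,t5,t6,t7,t8,t9,t10,t12} U24={t4,t5,t6,t7,t8,t9,t10,t12} U25={t4,t5,t6,t8,t9,t10,t12} U26={t5,t9} U34={t2,t5,t6,t7,t8,t9,t10,t12} U35={t5,t6,t8,t9,t10,t11,t12} U36={t5,t9} U45={t4,t5,t6,t8,t9,t10,t12} U46={t5,t9} U56={t5,t9}
  U123={t3,t5,t6,t7,t8,t9,t10,t12} U124={t5,t6,t7,t8,t9,t10,t12} U125={t5,t6,t8,t9,t10,t12} U126={t5,t9} U134={t2,t5,t6,t7,t8,t9,t10,t12} U135={t5,t6,t8,t9,t10,t11,t12} U136={t5,t9} U145={t5,t6,t8,t9,t10,t12} U146={t5,t9} U156={t5,t9} U234={t5,t6,t7,t8,t9,t10,t12} U235={t5,t6,t8,t9,t10,t12} U236={t5,t9} U245={t4,t5,t6,t8,t9,t10,t12} U246={t5,t9} U256={t5,t9} U345={t5,t6,t8,t9,t10,t12} U346={t5,t9} U356={t5,t9} U456={t5,t9}
  U1234={t5,t6,t7,t8,t9,t10,t12} U1235={t5,t6,t8,t9,t10,t12} U1236={t5,t9} U1245={t5,t6,t8,t9,t10,t12} U1246={t5,t9} U1256={t5,t9} U1345={t5,t6,t8,t9,t10,t12} U1346={t5,t9} U1356={t5,t9} U1456={t5,t9} U2345={t5,t6,t8,t9,t10,t12} U2346={t5,t9} U2356={t5,t9} U2456={t5,t9} U3456={t5,t9}
  U12345={t5,t6,t8,t9,t10,t12} U12346={t5,t9} U12356={t5,t9} U12456={t5,t9} U13456={t5,t9} U23456={t5,t9}
  U123456={t5,t9}
components per intersection:
  U1: {t1,t2,t6,t7,t8,t9,t10,t11,t12} {t3,t5}
  U2: {t3,t4,t5} {t6,t7,t8,t9,t10,t12}
  U3: {t2,t6,t7,t8,t9,t10,t11,t12} {t3,t5}
  U4: {t2,t6,t7,t8,t9,t10,t12} {t4,t5}
  U5: {t1,t6,t8,t9,t10,t11,t12} {t4,t5}
  U6: {t5} {t9}
  U12: {t3,t5} {t6,t7,t8,t9,t10,t12}
  U13: {t2,t6,t7,t8,t9,t10,t11,t12} {t3,t5}
  U14: {t2,t6,t7,t8,t9,t10,t12} {t5}
  U15: {t1,t6,t8,t9,t10,t11,t12} {t5}
  U16: {t5} {t9}
  U23: {t3,t5} {t6,t7,t8,t9,t10,t12}
  U24: {t4,t5} {t6,t7,t8,t9,t10,t12}
  U25: {t4,t5} {t6,t8,t10,t12} {t9}
  U26: {t5} {t9}
  U34: {t2,t6,t7,t8,t9,t10,t12} {t5}
  U35: {t5} {t6,t8,t10,t11,t12} {t9}
  U36: {t5} {t9}
  U45: {t4,t5} {t6,t8,t10,t12} {t9}
  U46: {t5} {t9}
  U56: {t5} {t9}
  U123: {t3,t5} {t6,t7,t8,t9,t10,t12}
  U124: {t5} {t6,t7,t8,t9,t10,t12}
  U125: {t5} {t6,t8,t10,t12} {t9}
  U126: {t5} {t9}
  U134: {t2,t6,t7,t8,t9,t10,t12} {t5}
  U135: {t5} {t6,t8,t10,t11,t12} {t9}
  U136: {t5} {t9}
  U145: {t5} {t6,t8,t10,t12} {t9}
  U146: {t5} {t9}
  U156: {t5} {t9}
  U234: {t5} {t6,t7,t8,t9,t10,t12}
  U235: {t5} {t6,t8,t10,t12} {t9}
  U236: {t5} {t9}
  U245: {t4,t5} {t6,t8,t10,t12} {t9}
  U246: {t5} {t9}
  U256: {t5} {t9}
  U345: {t5} {t6,t8,t10,t12} {t9}
  U346: {t5} {t9}
  U356: {t5} {t9}
  U456: {t5} {t9}
  U1234: {t5} {t6,t7,t8,t9,t10,t12}
  U1235: {t5} {t6,t8,t10,t12} {t9}
  U1236: {t5} {t9}
  U1245: {t5} {t6,t8,t10,t12} {t9}
  U1246: {t5} {t9}
  U1256: {t5} {t9}
  U1345: {t5} {t6,t8,t10,t12} {t9}
  U1346: {t5} {t9}
  U1356: {t5} {t9}
  U1456: {t5} {t9}
  U2345: {t5} {t6,t8,t10,t12} {t9}
  U2346: {t5} {t9}
  U2356: {t5} {t9}
  U2456: {t5} {t9}
  U3456: {t5} {t9}
  U12345: {t5} {t6,t8,t10,t12} {t9}
  U12346: {t5} {t9}
  U12356: {t5} {t9}
  U12456: {t5} {t9}
  U13456: {t5} {t9}
  U23456: {t5} {t9}
  U123456: {t5} {t9}
C dims 12,33,46,34; δ0: rk 10, SNF 1^10; δ1: rk 23, SNF 1^23; δ2: rk 23, SNF 1^23
Ȟ^0 = (12 − 10) − 0 = 2, so Ȟ^0 ≅ Z^2
Ȟ^1 = (33 − 23) − 10 = 0, so Ȟ^1 ≅ 0
Ȟ^2 = (46 − 23) − 23 = 0, so Ȟ^2 ≅ 0

Ȟ^0 = Z^2, Ȟ^1 = 0, Ȟ^2 = 0


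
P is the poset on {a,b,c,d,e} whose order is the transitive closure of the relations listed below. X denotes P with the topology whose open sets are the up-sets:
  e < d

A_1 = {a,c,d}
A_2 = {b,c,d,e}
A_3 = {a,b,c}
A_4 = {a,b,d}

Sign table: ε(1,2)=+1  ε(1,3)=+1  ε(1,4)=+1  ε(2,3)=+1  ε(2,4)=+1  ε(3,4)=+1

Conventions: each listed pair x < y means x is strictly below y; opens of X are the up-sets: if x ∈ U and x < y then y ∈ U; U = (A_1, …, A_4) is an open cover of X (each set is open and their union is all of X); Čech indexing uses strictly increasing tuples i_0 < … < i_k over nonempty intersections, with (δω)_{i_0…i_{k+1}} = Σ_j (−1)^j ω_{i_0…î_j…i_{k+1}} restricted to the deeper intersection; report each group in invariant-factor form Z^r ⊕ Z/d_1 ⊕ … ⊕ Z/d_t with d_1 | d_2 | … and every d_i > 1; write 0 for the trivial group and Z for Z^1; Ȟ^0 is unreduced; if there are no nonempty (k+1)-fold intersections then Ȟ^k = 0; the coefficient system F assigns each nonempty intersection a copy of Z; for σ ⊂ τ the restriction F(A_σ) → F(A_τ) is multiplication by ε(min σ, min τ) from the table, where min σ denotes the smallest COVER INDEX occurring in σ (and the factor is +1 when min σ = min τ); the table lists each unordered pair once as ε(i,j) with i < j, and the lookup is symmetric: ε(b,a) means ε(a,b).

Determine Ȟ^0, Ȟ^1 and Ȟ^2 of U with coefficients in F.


Ȟ^0 = Z, Ȟ^1 = 0 and Ȟ^2 = Z

intersection data:
  A12={c,d} A13={a,c} A14={a,d} A23={b,c} A24={b,d} A34={a,b}
  A123={c} A124={d} A134={a} A234={b}
C dims 4,6,4; δ0: rk 3, SNF 1^3; δ1: rk 3, SNF 1^3
Ȟ^0 = (4 − 3) − 0 = 1, so Ȟ^0 ≅ Z
Ȟ^1 = (6 − 3) − 3 = 0, so Ȟ^1 ≅ 0
Ȟ^2 = (4 − 0) − 3 = 1, so Ȟ^2 ≅ Z


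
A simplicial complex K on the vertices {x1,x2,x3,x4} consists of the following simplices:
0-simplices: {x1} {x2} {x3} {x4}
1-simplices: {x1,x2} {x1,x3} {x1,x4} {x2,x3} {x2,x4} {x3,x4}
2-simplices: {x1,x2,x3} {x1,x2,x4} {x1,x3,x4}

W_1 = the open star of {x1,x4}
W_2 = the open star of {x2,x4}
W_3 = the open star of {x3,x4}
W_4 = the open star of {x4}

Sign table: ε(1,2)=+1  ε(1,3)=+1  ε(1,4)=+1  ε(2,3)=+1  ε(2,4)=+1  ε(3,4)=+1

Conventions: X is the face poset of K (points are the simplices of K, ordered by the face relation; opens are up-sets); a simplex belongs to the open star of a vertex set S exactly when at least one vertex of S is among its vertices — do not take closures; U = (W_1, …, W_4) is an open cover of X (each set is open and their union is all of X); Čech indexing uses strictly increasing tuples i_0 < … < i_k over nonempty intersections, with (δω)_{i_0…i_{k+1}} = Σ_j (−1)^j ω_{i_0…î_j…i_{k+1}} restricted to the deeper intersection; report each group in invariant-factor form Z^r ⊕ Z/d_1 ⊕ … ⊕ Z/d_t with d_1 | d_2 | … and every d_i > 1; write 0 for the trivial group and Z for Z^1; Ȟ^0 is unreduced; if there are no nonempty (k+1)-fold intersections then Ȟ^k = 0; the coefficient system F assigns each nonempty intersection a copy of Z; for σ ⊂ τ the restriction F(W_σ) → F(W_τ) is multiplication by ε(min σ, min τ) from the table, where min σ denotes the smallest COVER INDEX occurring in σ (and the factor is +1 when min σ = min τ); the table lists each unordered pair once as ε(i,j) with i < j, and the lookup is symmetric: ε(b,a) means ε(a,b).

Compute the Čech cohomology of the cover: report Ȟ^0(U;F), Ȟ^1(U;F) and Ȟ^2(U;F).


intersection data:
  W1={{x1},{x4},{x1,x2},{x1,x3},{x1,x4},{x2,x4},{x3,x4},{x1,x2,x3},{x1,x2,x4},{x1,x3,x4}} W2={{x2},{x4},{x1,x2},{x1,x4},{x2,x3},{x2,x4},{x3,x4},{x1,x2,x3},{x1,x2,x4},{x1,x3,x4}} W3={{x3},{x4},{x1,x3},{x1,x4},{x2,x3},{x2,x4},{x3,x4},{x1,x2,x3},{x1,x2,x4},{x1,x3,x4}} W4={{x4},{x1,x4},{x2,x4},{x3,x4},{x1,x2,x4},{x1,x3,x4}}
  W12={{x4},{x1,x2},{x1,x4},{x2,x4},{x3,x4},{x1,x2,x3},{x1,x2,x4},{x1,x3,x4}} W13={{x4},{x1,x3},{x1,x4},{x2,x4},{x3,x4},{x1,x2,x3},{x1,x2,x4},{x1,x3,x4}} W14={{x4},{x1,x4},{x2,x4},{x3,x4},{x1,x2,x4},{x1,x3,x4}} W23={{x4},{x1,x4},{x2,x3},{x2,x4},{x3,x4},{x1,x2,x3},{x1,x2,x4},{x1,x3,x4}} W24={{x4},{x1,x4},{x2,x4},{x3,x4},{x1,x2,x4},{x1,x3,x4}} W34={{x4},{x1,x4},{x2,x4},{x3,x4},{x1,x2,x4},{x1,x3,x4}}
  W123={{x4},{x1,x4},{x2,x4},{x3,x4},{x1,x2,x3},{x1,x2,x4},{x1,x3,x4}} W124={{x4},{x1,x4},{x2,x4},{x3,x4},{x1,x2,x4},{x1,x3,x4}} W134={{x4},{x1,x4},{x2,x4},{x3,x4},{x1,x2,x4},{x1,x3,x4}} W234={{x4},{x1,x4},{x2,x4},{x3,x4},{x1,x2,x4},{x1,x3,x4}}
  W1234={{x4},{x1,x4},{x2,x4},{x3,x4},{x1,x2,x4},{x1,x3,x4}}
C dims 4,6,4,1; δ0: rk 3, SNF 1^3; δ1: rk 3, SNF 1^3; δ2: rk 1, SNF 1^1
Ȟ^0 = (4 − 3) − 0 = 1, so Ȟ^0 ≅ Z
Ȟ^1 = (6 − 3) − 3 = 0, so Ȟ^1 ≅ 0
Ȟ^2 = (4 − 1) − 3 = 0, so Ȟ^2 ≅ 0

Ȟ^0 = Z, Ȟ^1 = 0, Ȟ^2 = 0


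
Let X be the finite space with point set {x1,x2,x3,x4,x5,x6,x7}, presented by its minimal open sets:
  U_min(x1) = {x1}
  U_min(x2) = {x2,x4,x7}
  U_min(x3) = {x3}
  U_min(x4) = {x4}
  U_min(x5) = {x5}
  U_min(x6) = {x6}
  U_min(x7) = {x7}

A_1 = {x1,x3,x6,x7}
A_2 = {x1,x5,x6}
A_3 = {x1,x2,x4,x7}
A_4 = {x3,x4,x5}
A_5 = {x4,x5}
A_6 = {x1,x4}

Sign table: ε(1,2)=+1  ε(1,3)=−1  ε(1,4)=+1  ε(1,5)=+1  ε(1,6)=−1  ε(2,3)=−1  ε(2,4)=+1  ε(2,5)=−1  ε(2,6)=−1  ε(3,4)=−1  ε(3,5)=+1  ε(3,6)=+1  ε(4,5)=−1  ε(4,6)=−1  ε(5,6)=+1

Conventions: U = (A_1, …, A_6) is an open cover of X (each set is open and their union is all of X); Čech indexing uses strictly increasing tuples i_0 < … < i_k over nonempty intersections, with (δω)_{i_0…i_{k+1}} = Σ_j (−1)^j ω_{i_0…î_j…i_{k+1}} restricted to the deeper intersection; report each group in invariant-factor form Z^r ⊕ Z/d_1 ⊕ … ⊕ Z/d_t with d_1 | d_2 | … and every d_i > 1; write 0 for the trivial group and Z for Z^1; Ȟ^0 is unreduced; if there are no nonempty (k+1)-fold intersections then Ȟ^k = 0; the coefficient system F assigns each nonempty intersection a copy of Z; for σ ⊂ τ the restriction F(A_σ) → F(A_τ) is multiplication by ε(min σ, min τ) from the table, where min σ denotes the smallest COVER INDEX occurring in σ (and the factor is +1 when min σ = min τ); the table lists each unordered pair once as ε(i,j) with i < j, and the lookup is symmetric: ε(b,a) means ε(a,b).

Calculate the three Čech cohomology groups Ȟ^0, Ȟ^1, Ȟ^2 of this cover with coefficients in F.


Ȟ^0(U;F) ≅ Z, Ȟ^1(U;F) ≅ Z^2 and Ȟ^2(U;F) ≅ 0

intersection data:
  A12={x1,x6} A13={x1,x7} A14={x3} A16={x1} A23={x1} A24={x5} A25={x5} A26={x1} A34={x4} A35={x4} A36={x1,x4} A45={x4,x5} A46={x4} A56={x4}
  A123={x1} A126={x1} A136={x1} A236={x1} A245={x5} A345={x4} A346={x4} A356={x4} A456={x4}
  A1236={x1} A3456={x4}
C dims 6,14,9,2; δ0: rk 5, SNF 1^5; δ1: rk 7, SNF 1^7; δ2: rk 2, SNF 1^2
Ȟ^0 = (6 − 5) − 0 = 1, so Ȟ^0 ≅ Z
Ȟ^1 = (14 − 7) − 5 = 2, so Ȟ^1 ≅ Z^2
Ȟ^2 = (9 − 2) − 7 = 0, so Ȟ^2 ≅ 0


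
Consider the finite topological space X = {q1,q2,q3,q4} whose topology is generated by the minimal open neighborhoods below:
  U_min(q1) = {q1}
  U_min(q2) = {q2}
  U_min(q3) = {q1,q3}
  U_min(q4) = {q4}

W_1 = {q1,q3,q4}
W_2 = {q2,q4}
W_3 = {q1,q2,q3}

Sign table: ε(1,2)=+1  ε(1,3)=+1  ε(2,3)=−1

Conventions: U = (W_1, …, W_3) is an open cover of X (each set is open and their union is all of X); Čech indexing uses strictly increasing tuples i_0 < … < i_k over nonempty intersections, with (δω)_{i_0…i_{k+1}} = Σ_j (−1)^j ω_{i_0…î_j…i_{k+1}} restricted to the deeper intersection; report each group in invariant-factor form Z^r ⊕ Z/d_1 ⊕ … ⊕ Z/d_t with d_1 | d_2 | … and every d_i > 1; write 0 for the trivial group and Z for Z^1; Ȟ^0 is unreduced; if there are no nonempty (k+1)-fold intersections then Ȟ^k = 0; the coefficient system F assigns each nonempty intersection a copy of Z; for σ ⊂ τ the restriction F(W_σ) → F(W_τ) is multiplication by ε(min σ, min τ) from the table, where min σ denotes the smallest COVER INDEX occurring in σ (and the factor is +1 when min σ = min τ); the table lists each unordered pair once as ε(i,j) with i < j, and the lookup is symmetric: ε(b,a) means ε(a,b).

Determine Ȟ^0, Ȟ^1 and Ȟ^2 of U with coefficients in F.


Ȟ^0 = 0, Ȟ^1 = Z/2, Ȟ^2 = 0

intersection data:
  W12={q4} W13={q1,q3} W23={q2}
C dims 3,3; δ0: rk 3, SNF 1^2·2
Ȟ^0 = (3 − 3) − 0 = 0, so Ȟ^0 ≅ 0
Ȟ^1 = (3 − 0) − 3 = 0 plus torsion [2], so Ȟ^1 ≅ Z/2
Ȟ^2 = (0 − 0) − 0 = 0, so Ȟ^2 ≅ 0


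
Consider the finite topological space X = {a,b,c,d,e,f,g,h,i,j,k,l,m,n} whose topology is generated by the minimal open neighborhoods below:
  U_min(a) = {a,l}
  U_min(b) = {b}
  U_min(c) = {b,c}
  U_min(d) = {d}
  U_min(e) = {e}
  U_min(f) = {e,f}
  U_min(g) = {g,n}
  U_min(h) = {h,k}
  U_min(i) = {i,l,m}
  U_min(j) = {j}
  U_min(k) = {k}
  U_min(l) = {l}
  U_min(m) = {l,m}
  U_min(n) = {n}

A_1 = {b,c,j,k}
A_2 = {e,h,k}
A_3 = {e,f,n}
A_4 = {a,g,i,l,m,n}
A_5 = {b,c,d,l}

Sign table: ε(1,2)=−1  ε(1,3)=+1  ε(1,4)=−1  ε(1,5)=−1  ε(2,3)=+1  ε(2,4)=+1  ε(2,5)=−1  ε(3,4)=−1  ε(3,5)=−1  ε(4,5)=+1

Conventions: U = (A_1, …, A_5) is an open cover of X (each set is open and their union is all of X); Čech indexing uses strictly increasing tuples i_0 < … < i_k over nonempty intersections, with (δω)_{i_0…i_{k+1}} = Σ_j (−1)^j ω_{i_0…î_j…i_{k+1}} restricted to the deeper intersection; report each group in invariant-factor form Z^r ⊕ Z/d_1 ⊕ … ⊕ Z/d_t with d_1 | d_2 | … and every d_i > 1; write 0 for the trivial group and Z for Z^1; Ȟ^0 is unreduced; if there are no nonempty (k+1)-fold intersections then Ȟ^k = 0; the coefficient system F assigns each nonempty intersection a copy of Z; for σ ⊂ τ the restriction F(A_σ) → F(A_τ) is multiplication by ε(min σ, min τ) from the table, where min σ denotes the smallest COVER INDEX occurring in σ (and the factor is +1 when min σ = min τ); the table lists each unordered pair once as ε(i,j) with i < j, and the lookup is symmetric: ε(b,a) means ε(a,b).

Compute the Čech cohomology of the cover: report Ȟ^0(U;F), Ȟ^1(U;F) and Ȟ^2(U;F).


nerve simplices:
  A12={k} A15={b,c} A23={e} A34={n} A45={l}
C dims 5,5; δ0: rk 5, SNF 1^4·2
degree 0: 5−5−0 = 0 → Ȟ^0 ≅ 0
degree 1: 5−0−5 = 0 plus torsion [2] → Ȟ^1 ≅ Z/2
degree 2: 0−0−0 = 0 → Ȟ^2 ≅ 0

Ȟ^0 = 0, Ȟ^1 = Z/2 and Ȟ^2 = 0


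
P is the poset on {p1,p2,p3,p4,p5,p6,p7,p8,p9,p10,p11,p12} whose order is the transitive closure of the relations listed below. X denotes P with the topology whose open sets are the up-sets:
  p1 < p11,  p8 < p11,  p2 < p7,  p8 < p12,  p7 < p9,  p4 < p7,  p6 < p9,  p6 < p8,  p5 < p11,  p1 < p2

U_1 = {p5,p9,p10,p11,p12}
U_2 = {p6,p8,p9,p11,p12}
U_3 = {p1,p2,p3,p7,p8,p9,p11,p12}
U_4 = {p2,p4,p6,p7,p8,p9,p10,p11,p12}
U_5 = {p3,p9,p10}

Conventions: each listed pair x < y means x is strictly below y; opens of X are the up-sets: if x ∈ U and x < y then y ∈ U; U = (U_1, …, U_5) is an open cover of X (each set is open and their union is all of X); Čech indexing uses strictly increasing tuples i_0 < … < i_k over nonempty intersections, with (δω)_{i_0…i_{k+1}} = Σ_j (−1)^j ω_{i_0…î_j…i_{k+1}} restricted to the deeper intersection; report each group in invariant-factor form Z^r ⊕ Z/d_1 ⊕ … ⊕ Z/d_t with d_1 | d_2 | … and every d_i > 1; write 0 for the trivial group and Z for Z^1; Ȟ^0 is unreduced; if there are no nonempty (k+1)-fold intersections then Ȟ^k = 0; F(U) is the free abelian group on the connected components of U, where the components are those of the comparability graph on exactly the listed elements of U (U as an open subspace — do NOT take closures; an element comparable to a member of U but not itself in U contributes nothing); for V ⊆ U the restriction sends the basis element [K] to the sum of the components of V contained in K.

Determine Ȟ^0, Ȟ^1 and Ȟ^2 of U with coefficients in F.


Ȟ^0 = Z^3, Ȟ^1 = Z, Ȟ^2 = 0

nerve simplices:
  U12={p9,p11,p12} U13={p9,p11,p12} U14={p9,p10,p11,p12} U15={p9,p10} U23={p8,p9,p11,p12} U24={p6,p8,p9,p11,p12} U25={p9} U34={p2,p7,p8,p9,p11,p12} U35={p3,p9} U45={p9,p10}
  U123={p9,p11,p12} U124={p9,p11,p12} U125={p9} U134={p9,p11,p12} U135={p9} U145={p9,p10} U234={p8,p9,p11,p12} U235={p9} U245={p9} U345={p9}
  U1234={p9,p11,p12} U1235={p9} U1245={p9} U1345={p9} U2345={p9}
  U12345={p9}
components per intersection:
  U1: {p5,p11} {p9} {p10} {p12}
  U2: {p6,p8,p9,p11,p12}
  U3: {p1,p2,p7,p8,p9,p11,p12} {p3}
  U4: {p2,p4,p6,p7,p8,p9,p11,p12} {p10}
  U5: {p3} {p9} {p10}
  U12: {p9} {p11} {p12}
  U13: {p9} {p11} {p12}
  U14: {p9} {p10} {p11} {p12}
  U15: {p9} {p10}
  U23: {p8,p11,p12} {p9}
  U24: {p6,p8,p9,p11,p12}
  U25: {p9}
  U34: {p2,p7,p9} {p8,p11,p12}
  U35: {p3} {p9}
  U45: {p9} {p10}
  U123: {p9} {p11} {p12}
  U124: {p9} {p11} {p12}
  U125: {p9}
  U134: {p9} {p11} {p12}
  U135: {p9}
  U145: {p9} {p10}
  U234: {p8,p11,p12} {p9}
  U235: {p9}
  U245: {p9}
  U345: {p9}
  U1234: {p9} {p11} {p12}
  U1235: {p9}
  U1245: {p9}
  U1345: {p9}
  U2345: {p9}
  U12345: {p9}
C dims 12,22,18,7; δ0: rk 9, SNF 1^9; δ1: rk 12, SNF 1^12; δ2: rk 6, SNF 1^6
degree 0: 12−9−0 = 3 → Ȟ^0 ≅ Z^3
degree 1: 22−12−9 = 1 → Ȟ^1 ≅ Z
degree 2: 18−6−12 = 0 → Ȟ^2 ≅ 0


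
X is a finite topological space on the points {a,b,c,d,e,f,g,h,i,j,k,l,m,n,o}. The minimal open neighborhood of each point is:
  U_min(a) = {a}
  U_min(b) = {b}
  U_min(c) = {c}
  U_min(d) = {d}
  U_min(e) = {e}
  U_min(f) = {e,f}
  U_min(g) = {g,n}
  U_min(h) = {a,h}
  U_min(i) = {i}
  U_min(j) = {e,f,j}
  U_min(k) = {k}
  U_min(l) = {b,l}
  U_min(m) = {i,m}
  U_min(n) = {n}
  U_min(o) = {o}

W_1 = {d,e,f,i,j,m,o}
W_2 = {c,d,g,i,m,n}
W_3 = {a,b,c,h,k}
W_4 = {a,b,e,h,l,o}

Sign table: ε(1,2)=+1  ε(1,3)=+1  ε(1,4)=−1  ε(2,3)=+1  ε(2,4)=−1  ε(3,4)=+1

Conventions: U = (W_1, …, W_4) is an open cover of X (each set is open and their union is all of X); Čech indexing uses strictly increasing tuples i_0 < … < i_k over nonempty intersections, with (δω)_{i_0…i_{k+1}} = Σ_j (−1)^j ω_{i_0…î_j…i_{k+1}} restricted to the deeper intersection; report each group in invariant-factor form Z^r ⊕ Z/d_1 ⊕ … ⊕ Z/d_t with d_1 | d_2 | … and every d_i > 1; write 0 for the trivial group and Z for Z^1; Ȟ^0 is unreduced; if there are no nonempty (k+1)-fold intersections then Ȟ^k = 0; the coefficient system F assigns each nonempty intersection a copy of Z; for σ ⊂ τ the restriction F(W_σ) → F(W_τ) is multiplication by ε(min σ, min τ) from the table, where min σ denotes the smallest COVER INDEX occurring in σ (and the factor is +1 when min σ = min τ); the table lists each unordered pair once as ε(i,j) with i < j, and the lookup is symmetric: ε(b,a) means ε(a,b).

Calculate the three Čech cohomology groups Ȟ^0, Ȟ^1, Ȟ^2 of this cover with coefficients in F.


cover nerve:
  W12={d,i,m} W14={e,o} W23={c} W34={a,b,h}
C dims 4,4; δ0: rk 4, SNF 1^3·2
Ȟ^0: (4−4)−0=0 ⇒ 0
Ȟ^1: (4−0)−4=0 plus torsion [2] ⇒ Z/2
Ȟ^2: (0−0)−0=0 ⇒ 0

Ȟ^0(U;F) ≅ 0,  Ȟ^1(U;F) ≅ Z/2,  Ȟ^2(U;F) ≅ 0


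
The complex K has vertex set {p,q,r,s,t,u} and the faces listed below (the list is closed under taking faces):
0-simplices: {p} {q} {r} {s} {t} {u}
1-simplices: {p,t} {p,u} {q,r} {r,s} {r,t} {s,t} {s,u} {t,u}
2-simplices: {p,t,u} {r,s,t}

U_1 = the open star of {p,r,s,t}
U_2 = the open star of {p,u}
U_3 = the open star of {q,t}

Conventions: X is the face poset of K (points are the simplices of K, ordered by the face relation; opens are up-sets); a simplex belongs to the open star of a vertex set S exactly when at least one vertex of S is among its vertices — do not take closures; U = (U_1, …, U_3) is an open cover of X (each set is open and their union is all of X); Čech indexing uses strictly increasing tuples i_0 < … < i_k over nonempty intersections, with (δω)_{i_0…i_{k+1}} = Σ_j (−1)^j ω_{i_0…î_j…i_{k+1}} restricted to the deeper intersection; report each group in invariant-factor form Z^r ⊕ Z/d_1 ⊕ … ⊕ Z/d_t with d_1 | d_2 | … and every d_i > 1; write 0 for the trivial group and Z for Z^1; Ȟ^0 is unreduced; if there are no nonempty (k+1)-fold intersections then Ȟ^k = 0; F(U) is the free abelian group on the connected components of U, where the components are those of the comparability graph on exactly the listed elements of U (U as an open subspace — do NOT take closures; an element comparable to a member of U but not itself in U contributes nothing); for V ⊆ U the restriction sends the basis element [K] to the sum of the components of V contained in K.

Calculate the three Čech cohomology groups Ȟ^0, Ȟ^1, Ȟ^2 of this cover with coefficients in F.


Ȟ^0(U;F) ≅ Z, Ȟ^1(U;F) ≅ Z, Ȟ^2(U;F) ≅ 0

nerve simplices:
  U1={{p},{r},{s},{t},{p,t},{p,u},{q,r},{r,s},{r,t},{s,t},{s,u},{t,u},{p,t,u},{r,s,t}} U2={{p},{u},{p,t},{p,u},{s,u},{t,u},{p,t,u}} U3={{q},{t},{p,t},{q,r},{r,t},{s,t},{t,u},{p,t,u},{r,s,t}}
  U12={{p},{p,t},{p,u},{s,u},{t,u},{p,t,u}} U13={{t},{p,t},{q,r},{r,t},{s,t},{t,u},{p,t,u},{r,s,t}} U23={{p,t},{t,u},{p,t,u}}
  U123={{p,t},{t,u},{p,t,u}}
components per intersection:
  U1: {{p},{r},{s},{t},{p,t},{p,u},{q,r},{r,s},{r,t},{s,t},{s,u},{t,u},{p,t,u},{r,s,t}}
  U2: {{p},{u},{p,t},{p,u},{s,u},{t,u},{p,t,u}}
  U3: {{q},{q,r}} {{t},{p,t},{r,t},{s,t},{t,u},{p,t,u},{r,s,t}}
  U12: {{p},{p,t},{p,u},{t,u},{p,t,u}} {{s,u}}
  U13: {{t},{p,t},{r,t},{s,t},{t,u},{p,t,u},{r,s,t}} {{q,r}}
  U23: {{p,t},{t,u},{p,t,u}}
  U123: {{p,t},{t,u},{p,t,u}}
C dims 4,5,1; δ0: rk 3, SNF 1^3; δ1: rk 1, SNF 1^1
degree 0: 4−3−0 = 1 → Ȟ^0 ≅ Z
degree 1: 5−1−3 = 1 → Ȟ^1 ≅ Z
degree 2: 1−0−1 = 0 → Ȟ^2 ≅ 0


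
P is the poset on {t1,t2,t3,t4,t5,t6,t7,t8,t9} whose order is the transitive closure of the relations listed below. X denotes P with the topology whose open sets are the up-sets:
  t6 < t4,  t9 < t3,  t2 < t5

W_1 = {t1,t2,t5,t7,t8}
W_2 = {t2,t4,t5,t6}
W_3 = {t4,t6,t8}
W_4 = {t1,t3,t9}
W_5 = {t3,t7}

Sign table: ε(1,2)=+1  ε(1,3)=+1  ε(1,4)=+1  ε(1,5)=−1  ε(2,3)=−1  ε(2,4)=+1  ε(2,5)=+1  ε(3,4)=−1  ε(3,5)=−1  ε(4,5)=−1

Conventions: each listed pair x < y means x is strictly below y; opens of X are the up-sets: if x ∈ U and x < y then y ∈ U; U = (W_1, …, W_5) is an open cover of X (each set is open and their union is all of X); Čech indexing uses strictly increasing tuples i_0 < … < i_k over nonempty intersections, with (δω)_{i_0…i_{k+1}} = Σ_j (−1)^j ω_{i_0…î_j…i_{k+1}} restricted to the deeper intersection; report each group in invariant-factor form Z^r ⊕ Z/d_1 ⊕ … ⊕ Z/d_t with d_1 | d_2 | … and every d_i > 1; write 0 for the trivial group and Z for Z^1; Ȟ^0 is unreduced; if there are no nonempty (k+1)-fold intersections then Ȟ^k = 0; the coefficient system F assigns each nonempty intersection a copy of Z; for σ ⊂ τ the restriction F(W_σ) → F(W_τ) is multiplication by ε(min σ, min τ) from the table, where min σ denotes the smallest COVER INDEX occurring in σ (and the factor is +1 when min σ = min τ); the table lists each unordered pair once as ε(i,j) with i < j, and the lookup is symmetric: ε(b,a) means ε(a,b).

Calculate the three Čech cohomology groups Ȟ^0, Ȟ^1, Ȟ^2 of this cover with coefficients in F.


Ȟ^0(U;F) ≅ 0; Ȟ^1(U;F) ≅ Z ⊕ Z/2; Ȟ^2(U;F) ≅ 0

nerve simplices:
  W12={t2,t5} W13={t8} W14={t1} W15={t7} W23={t4,t6} W45={t3}
C dims 5,6; δ0: rk 5, SNF 1^4·2
degree 0: 5−5−0 = 0 → Ȟ^0 ≅ 0
degree 1: 6−0−5 = 1 plus torsion [2] → Ȟ^1 ≅ Z ⊕ Z/2
degree 2: 0−0−0 = 0 → Ȟ^2 ≅ 0


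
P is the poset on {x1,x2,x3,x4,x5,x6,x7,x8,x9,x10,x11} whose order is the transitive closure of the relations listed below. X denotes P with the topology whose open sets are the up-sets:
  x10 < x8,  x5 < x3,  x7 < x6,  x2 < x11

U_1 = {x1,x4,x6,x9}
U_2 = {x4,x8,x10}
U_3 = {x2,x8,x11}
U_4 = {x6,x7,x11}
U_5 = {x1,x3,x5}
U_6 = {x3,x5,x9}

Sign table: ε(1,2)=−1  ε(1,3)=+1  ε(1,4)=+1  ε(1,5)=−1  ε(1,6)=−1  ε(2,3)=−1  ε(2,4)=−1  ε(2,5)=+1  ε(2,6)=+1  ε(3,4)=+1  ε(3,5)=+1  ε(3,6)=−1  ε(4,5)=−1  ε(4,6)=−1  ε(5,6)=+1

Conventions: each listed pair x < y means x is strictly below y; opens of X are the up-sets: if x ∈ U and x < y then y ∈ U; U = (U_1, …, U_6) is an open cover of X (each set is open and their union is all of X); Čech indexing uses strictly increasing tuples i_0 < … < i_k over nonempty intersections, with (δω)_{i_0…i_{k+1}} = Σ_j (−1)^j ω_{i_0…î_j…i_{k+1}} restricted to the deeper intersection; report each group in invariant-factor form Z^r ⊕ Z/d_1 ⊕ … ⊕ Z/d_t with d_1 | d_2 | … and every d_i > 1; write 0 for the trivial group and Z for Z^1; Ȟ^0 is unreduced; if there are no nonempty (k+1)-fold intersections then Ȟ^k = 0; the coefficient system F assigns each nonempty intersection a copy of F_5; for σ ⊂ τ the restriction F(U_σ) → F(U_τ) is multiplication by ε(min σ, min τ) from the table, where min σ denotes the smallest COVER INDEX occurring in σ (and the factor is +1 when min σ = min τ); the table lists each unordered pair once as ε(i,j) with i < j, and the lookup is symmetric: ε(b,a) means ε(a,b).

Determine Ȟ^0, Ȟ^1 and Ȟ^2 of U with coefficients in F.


Ȟ^0 ≅ Z/5,  Ȟ^1 ≅ Z/5 ⊕ Z/5,  Ȟ^2 ≅ 0

nerve of the cover:
  U12={x4} U14={x6} U15={x1} U16={x9} U23={x8} U34={x11} U56={x3,x5}
C dims 6,7; δ0: rk_F5 5
Ȟ^0 = (6 − 5) − 0 = 1, so Ȟ^0 ≅ Z/5
Ȟ^1 = (7 − 0) − 5 = 2, so Ȟ^1 ≅ Z/5 ⊕ Z/5
Ȟ^2 = (0 − 0) − 0 = 0, so Ȟ^2 ≅ 0


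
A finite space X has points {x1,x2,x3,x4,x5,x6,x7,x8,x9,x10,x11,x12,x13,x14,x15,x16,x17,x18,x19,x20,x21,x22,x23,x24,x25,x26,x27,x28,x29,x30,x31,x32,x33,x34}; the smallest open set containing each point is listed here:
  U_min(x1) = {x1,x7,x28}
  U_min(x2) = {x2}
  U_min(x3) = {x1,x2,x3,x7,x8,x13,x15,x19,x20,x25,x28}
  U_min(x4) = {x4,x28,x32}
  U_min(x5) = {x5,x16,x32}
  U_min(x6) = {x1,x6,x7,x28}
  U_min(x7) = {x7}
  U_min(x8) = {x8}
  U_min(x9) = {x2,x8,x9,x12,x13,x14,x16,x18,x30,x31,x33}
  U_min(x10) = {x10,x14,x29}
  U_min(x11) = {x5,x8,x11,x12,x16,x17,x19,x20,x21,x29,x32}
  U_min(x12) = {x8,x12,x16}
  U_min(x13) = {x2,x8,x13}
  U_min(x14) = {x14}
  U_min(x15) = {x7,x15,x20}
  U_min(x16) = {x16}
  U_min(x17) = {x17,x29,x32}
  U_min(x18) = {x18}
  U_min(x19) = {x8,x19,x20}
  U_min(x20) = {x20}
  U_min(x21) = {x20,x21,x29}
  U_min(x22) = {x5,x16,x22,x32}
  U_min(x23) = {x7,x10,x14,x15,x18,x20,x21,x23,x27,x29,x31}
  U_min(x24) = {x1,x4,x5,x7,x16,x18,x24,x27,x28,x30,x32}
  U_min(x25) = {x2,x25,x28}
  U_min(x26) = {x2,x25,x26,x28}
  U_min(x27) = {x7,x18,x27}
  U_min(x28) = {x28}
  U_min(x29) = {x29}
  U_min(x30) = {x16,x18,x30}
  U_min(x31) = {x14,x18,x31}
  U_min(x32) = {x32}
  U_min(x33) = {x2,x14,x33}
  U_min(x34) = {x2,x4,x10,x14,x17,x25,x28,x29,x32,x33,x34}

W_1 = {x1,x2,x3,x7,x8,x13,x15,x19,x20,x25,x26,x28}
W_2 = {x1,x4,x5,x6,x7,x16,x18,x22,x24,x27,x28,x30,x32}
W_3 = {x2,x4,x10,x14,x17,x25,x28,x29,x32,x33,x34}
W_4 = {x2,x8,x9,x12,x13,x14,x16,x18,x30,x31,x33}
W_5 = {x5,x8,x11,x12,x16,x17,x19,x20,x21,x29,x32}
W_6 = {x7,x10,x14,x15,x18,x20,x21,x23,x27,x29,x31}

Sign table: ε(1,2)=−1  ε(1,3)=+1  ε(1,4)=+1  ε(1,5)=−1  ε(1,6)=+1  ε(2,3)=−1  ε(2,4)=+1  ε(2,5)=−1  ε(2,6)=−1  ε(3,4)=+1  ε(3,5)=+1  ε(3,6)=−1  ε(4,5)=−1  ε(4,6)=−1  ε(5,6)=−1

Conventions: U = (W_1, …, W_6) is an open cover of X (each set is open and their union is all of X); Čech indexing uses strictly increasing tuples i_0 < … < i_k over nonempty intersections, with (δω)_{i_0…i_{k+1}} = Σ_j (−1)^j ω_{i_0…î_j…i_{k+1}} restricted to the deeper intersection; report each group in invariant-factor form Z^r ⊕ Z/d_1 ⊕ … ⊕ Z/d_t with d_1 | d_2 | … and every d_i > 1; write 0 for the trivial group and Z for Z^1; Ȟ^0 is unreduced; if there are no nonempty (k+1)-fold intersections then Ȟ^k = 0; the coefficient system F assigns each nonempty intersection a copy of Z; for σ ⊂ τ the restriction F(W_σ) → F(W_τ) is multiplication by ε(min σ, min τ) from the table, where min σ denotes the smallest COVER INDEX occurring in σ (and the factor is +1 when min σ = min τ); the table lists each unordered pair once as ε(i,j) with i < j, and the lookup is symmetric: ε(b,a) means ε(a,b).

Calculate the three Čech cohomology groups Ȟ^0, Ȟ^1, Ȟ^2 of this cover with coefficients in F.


cover nerve:
  W12={x1,x7,x28} W13={x2,x25,x28} W14={x2,x8,x13} W15={x8,x19,x20} W16={x7,x15,x20} W23={x4,x28,x32} W24={x16,x18,x30} W25={x5,x16,x32} W26={x7,x18,x27} W34={x2,x14,x33} W35={x17,x29,x32} W36={x10,x14,x29} W45={x8,x12,x16} W46={x14,x18,x31} W56={x20,x21,x29}
  W123={x28} W126={x7} W134={x2} W145={x8} W156={x20} W235={x32} W245={x16} W246={x18} W346={x14} W356={x29}
C dims 6,15,10; δ0: rk 6, SNF 1^5·2; δ1: rk 9, SNF 1^9
Ȟ^0: (6−6)−0=0 ⇒ 0
Ȟ^1: (15−9)−6=0 plus torsion [2] ⇒ Z/2
Ȟ^2: (10−0)−9=1 ⇒ Z

Ȟ^0 ≅ 0; Ȟ^1 ≅ Z/2; Ȟ^2 ≅ Z


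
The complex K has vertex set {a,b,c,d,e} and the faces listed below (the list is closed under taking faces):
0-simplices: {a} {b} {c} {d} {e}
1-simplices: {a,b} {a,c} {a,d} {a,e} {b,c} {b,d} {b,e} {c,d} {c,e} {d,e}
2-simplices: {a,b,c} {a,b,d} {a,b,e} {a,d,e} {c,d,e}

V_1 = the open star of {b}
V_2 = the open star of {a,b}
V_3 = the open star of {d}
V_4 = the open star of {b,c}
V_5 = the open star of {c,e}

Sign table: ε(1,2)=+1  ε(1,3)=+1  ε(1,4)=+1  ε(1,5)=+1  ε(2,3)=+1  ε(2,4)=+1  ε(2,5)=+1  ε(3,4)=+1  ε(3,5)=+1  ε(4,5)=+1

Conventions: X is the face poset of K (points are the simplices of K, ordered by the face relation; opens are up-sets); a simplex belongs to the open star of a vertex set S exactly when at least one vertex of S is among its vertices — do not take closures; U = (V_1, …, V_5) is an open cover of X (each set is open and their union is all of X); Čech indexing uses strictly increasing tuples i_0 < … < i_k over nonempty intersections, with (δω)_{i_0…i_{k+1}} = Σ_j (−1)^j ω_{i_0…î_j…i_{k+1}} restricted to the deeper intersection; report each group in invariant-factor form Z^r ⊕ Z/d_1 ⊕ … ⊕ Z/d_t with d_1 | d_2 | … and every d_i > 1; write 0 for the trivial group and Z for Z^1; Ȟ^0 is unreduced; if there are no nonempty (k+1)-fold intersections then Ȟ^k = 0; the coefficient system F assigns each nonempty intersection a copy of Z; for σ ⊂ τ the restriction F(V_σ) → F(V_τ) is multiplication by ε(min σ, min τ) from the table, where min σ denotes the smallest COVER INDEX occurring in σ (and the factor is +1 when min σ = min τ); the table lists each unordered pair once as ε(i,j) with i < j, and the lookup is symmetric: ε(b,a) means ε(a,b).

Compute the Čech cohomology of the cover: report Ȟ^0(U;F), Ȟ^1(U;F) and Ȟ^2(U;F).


nonempty intersections:
  V1={{b},{a,b},{b,c},{b,d},{b,e},{a,b,c},{a,b,d},{a,b,e}} V2={{a},{b},{a,b},{a,c},{a,d},{a,e},{b,c},{b,d},{b,e},{a,b,c},{a,b,d},{a,b,e},{a,d,e}} V3={{d},{a,d},{b,d},{c,d},{d,e},{a,b,d},{a,d,e},{c,d,e}} V4={{b},{c},{a,b},{a,c},{b,c},{b,d},{b,e},{c,d},{c,e},{a,b,c},{a,b,d},{a,b,e},{c,d,e}} V5={{c},{e},{a,c},{a,e},{b,c},{b,e},{c,d},{c,e},{d,e},{a,b,c},{a,b,e},{a,d,e},{c,d,e}}
  V12={{b},{a,b},{b,c},{b,d},{b,e},{a,b,c},{a,b,d},{a,b,e}} V13={{b,d},{a,b,d}} V14={{b},{a,b},{b,c},{b,d},{b,e},{a,b,c},{a,b,d},{a,b,e}} V15={{b,c},{b,e},{a,b,c},{a,b,e}} V23={{a,d},{b,d},{a,b,d},{a,d,e}} V24={{b},{a,b},{a,c},{b,c},{b,d},{b,e},{a,b,c},{a,b,d},{a,b,e}} V25={{a,c},{a,e},{b,c},{b,e},{a,b,c},{a,b,e},{a,d,e}} V34={{b,d},{c,d},{a,b,d},{c,d,e}} V35={{c,d},{d,e},{a,d,e},{c,d,e}} V45={{c},{a,c},{b,c},{b,e},{c,d},{c,e},{a,b,c},{a,b,e},{c,d,e}}
  V123={{b,d},{a,b,d}} V124={{b},{a,b},{b,c},{b,d},{b,e},{a,b,c},{a,b,d},{a,b,e}} V125={{b,c},{b,e},{a,b,c},{a,b,e}} V134={{b,d},{a,b,d}} V145={{b,c},{b,e},{a,b,c},{a,b,e}} V234={{b,d},{a,b,d}} V235={{a,d,e}} V245={{a,c},{b,c},{b,e},{a,b,c},{a,b,e}} V345={{c,d},{c,d,e}}
  V1234={{b,d},{a,b,d}} V1245={{b,c},{b,e},{a,b,c},{a,b,e}}
C dims 5,10,9,2; δ0: rk 4, SNF 1^4; δ1: rk 6, SNF 1^6; δ2: rk 2, SNF 1^2
Ȟ^0: (5−4)−0=1 ⇒ Z
Ȟ^1: (10−6)−4=0 ⇒ 0
Ȟ^2: (9−2)−6=1 ⇒ Z

Ȟ^0(U;F) ≅ Z; Ȟ^1(U;F) ≅ 0; Ȟ^2(U;F) ≅ Z


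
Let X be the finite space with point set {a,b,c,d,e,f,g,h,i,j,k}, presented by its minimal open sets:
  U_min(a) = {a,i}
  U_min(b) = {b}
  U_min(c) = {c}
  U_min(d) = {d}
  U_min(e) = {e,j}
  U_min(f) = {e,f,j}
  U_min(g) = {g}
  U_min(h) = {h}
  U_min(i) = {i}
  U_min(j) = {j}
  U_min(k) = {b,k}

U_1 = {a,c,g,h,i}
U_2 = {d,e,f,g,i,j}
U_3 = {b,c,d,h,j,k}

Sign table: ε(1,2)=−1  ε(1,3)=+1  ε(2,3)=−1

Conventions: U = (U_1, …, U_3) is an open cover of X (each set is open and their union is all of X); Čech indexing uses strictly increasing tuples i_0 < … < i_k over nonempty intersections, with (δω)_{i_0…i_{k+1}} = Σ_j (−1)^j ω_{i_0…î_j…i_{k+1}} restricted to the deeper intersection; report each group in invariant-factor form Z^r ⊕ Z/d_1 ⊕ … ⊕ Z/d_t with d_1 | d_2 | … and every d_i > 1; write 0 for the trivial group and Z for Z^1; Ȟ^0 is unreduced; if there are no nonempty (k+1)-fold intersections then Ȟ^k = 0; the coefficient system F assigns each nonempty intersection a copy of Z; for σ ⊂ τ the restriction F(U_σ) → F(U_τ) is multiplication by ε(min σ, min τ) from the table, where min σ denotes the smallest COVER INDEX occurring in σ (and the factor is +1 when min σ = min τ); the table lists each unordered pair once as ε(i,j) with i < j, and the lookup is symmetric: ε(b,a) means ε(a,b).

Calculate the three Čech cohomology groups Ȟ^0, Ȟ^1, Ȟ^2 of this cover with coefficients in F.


Ȟ^0 ≅ Z; Ȟ^1 ≅ Z; Ȟ^2 ≅ 0

nonempty overlaps:
  U12={g,i} U13={c,h} U23={d,j}
C dims 3,3; δ0: rk 2, SNF 1^2
degree 0: 3−2−0 = 1 → Ȟ^0 ≅ Z
degree 1: 3−0−2 = 1 → Ȟ^1 ≅ Z
degree 2: 0−0−0 = 0 → Ȟ^2 ≅ 0


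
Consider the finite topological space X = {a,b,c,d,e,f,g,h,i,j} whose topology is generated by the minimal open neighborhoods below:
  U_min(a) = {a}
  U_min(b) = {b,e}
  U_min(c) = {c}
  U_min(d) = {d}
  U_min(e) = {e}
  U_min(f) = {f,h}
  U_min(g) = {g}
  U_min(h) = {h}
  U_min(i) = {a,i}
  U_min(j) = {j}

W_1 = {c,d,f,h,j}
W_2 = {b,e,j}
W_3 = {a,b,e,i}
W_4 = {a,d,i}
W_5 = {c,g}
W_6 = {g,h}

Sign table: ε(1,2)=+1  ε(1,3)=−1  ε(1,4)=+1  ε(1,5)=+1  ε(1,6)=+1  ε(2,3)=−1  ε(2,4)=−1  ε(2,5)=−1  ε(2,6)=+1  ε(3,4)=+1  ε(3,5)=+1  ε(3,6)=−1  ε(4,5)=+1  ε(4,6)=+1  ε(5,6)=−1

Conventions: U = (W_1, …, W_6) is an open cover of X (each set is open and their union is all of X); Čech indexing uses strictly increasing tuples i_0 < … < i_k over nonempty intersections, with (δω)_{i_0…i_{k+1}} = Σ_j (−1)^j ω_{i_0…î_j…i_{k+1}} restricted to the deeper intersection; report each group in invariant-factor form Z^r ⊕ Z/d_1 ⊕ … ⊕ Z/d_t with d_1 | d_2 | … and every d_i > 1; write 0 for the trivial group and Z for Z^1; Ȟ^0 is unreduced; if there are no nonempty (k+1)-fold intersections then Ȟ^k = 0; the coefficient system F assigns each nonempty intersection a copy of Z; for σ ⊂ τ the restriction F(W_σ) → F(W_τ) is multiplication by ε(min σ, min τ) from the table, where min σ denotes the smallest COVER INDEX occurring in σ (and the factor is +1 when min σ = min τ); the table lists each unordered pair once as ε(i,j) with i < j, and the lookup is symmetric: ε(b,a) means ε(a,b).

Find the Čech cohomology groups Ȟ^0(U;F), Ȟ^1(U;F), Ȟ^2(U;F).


Ȟ^0 = 0; Ȟ^1 = Z ⊕ Z/2; Ȟ^2 = 0

nonempty intersections:
  W12={j} W14={d} W15={c} W16={h} W23={b,e} W34={a,i} W56={g}
C dims 6,7; δ0: rk 6, SNF 1^5·2
Ȟ^0: (6−6)−0=0 ⇒ 0
Ȟ^1: (7−0)−6=1 plus torsion [2] ⇒ Z ⊕ Z/2
Ȟ^2: (0−0)−0=0 ⇒ 0
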